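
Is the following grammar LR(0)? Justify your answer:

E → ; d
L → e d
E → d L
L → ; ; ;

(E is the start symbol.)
Augment with E' → E and build the canonical LR(0) collection (I0 = CLOSURE({[E' → . E]}), then GOTO on every symbol after a dot until no new states appear). It has 11 states:
  I0: { [E → . ; d], [E → . d L], [E' → . E] }  — shift
  I1: { [E → ; . d] }  — shift
  I2: { [E' → E .] }  — accept
  I3: { [E → d . L], [L → . ; ; ;], [L → . e d] }  — shift
  I4: { [L → ; . ; ;] }  — shift
  I5: { [E → d L .] }  — reduce
  I6: { [L → e . d] }  — shift
  I7: { [L → e d .] }  — reduce
  I8: { [L → ; ; . ;] }  — shift
  I9: { [L → ; ; ; .] }  — reduce
  I10: { [E → ; d .] }  — reduce

Every state is either a pure shift/goto state or contains exactly one complete item and nothing to shift — no conflicts. The grammar is LR(0).

Answer: Yes, the grammar is LR(0)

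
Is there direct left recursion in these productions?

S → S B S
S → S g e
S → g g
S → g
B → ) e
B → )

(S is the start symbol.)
S → S B S: LEFT RECURSIVE (starts with S)
S → S g e: LEFT RECURSIVE (starts with S)
S → g g: starts with g
S → g: starts with g
B → ) e: starts with ')'
B → ): starts with ')'

The grammar has direct left recursion on: S.

Answer: Yes, S is left-recursive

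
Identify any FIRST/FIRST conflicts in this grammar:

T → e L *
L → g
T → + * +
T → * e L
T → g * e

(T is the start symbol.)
Productions for T:
  T → e L *: FIRST = { 'e' }
  T → + * +: FIRST = { '+' }
  T → * e L: FIRST = { '*' }
  T → g * e: FIRST = { 'g' }
L has only one production, so no FIRST/FIRST conflict is possible there.

All alternatives of each non-terminal have pairwise disjoint FIRST sets.

Answer: No FIRST/FIRST conflicts.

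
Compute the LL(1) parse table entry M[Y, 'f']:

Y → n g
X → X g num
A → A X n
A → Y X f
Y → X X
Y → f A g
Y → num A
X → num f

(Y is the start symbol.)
To find M[Y, 'f'], we find productions for Y where 'f' is in the predict set (PREDICT(N → α) = (FIRST(α) \ {ε}) ∪ (FOLLOW(N) if α ⇒* ε)).

Relevant sets:
  FIRST(X) = { 'num' }

Y → n g: PREDICT = { 'n' }
Y → X X: PREDICT = { 'num' }
Y → f A g: PREDICT = { 'f' }
  'f' is in predict set, so this production goes in M[Y, 'f']
Y → num A: PREDICT = { 'num' }

M[Y, 'f'] = Y → f A g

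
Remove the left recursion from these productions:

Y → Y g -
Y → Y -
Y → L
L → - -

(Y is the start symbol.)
Y → L Y'
Y' → g - Y'
Y' → - Y'
Y' → ε
L → - -

Y is directly left-recursive. The standard transformation for
  A → A α₁ | ... | A α_m | β₁ | ... | β_n
is
  A  → β₁ A' | ... | β_n A'
  A' → α₁ A' | ... | α_m A' | ε

Y → L becomes Y → L Y'
Y → Y g - becomes Y' → g - Y'
Y → Y - becomes Y' → - Y'
Add Y' → ε

Productions for other non-terminals are unchanged:
  L → - -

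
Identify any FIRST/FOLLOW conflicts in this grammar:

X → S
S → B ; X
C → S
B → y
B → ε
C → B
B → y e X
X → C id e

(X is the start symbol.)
A FIRST/FOLLOW conflict occurs when a non-terminal N has a nullable alternative N → β (β ⇒* ε) and another alternative N → α with FIRST(α) ∩ FOLLOW(N) ≠ ∅: on such a lookahead the parser cannot decide between expanding α and letting N vanish via β.

Nullable non-terminals: B, C.
FIRST sets used below: FIRST(S) = { ';', 'y' }, FIRST(B) = { 'y', ε }

B: nullable alternative(s) B → ε; FOLLOW(B) = { ';', 'id' }
  B → y: FIRST \ {ε} = { 'y' } — disjoint from FOLLOW(B)
  B → ε: FIRST \ {ε} = { } — this is the only nullable alternative, skip
  B → y e X: FIRST \ {ε} = { 'y' } — disjoint from FOLLOW(B)

C: nullable alternative(s) C → B; FOLLOW(C) = { 'id' }
  C → S: FIRST \ {ε} = { ';', 'y' } — disjoint from FOLLOW(C)
  C → B: FIRST \ {ε} = { 'y' } — this is the only nullable alternative, skip

S, X have no nullable alternative, so no FIRST/FOLLOW check is needed there.

No FIRST/FOLLOW conflicts found.

Answer: No FIRST/FOLLOW conflicts.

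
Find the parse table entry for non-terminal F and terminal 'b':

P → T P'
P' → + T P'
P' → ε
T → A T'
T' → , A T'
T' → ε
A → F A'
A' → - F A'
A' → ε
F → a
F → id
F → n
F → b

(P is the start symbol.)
F → b

To find M[F, 'b'], we find productions for F where 'b' is in the predict set (PREDICT(N → α) = (FIRST(α) \ {ε}) ∪ (FOLLOW(N) if α ⇒* ε)).

F → a: PREDICT = { 'a' }
F → id: PREDICT = { 'id' }
F → n: PREDICT = { 'n' }
F → b: PREDICT = { 'b' }
  'b' is in predict set, so this production goes in M[F, 'b']

M[F, 'b'] = F → b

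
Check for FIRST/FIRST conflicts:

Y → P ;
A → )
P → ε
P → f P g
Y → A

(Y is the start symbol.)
FIRST sets of the non-terminals at (or reachable through a nullable prefix from) the front of some alternative:
  FIRST(P) = { 'f', ε }
  FIRST(A) = { ')' }

Productions for Y:
  Y → P ;: FIRST = { ';', 'f' }
  Y → A: FIRST = { ')' }
Productions for P:
  P → ε: FIRST = { ε }
  P → f P g: FIRST = { 'f' }
A has only one production, so no FIRST/FIRST conflict is possible there.

All alternatives of each non-terminal have pairwise disjoint FIRST sets.

Answer: No FIRST/FIRST conflicts.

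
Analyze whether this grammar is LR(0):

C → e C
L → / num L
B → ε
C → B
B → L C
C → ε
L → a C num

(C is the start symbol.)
Augment with C' → C and build the canonical LR(0) collection (I0 = CLOSURE({[C' → . C]}), then GOTO on every symbol after a dot until no new states appear). It has 13 states:
  I0: { [B → . L C], [B → .], [C → . B], [C → . e C], [C → .], [C' → . C], [L → . / num L], [L → . a C num] }  — shift, 2 reduces
  I1: { [L → / . num L] }  — shift
  I2: { [C → B .] }  — reduce
  I3: { [C' → C .] }  — accept
  I4: { [B → . L C], [B → .], [B → L . C], [C → . B], [C → . e C], [C → .], [L → . / num L], [L → . a C num] }  — shift, 2 reduces
  I5: { [B → . L C], [B → .], [C → . B], [C → . e C], [C → .], [L → . / num L], [L → . a C num], [L → a . C num] }  — shift, 2 reduces
  I6: { [B → . L C], [B → .], [C → . B], [C → . e C], [C → .], [C → e . C], [L → . / num L], [L → . a C num] }  — shift, 2 reduces
  I7: { [C → e C .] }  — reduce
  I8: { [L → a C . num] }  — shift
  I9: { [L → a C num .] }  — reduce
  I10: { [B → L C .] }  — reduce
  I11: { [L → . / num L], [L → . a C num], [L → / num . L] }  — shift
  I12: { [L → / num L .] }  — reduce

Conflict in state I0:
  Shift-reduce conflict between [B → .] and [C → . e C]
So the grammar is NOT LR(0).

Answer: No. Shift-reduce conflict between [B → .] and [C → . e C]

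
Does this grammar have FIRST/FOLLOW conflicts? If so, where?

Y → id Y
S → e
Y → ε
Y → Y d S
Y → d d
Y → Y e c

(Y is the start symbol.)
Yes. Y → Y d S with FOLLOW(Y) on { 'd', 'e' }; Y → d d with FOLLOW(Y) on { 'd' }; Y → Y e c with FOLLOW(Y) on { 'd', 'e' }

A FIRST/FOLLOW conflict occurs when a non-terminal N has a nullable alternative N → β (β ⇒* ε) and another alternative N → α with FIRST(α) ∩ FOLLOW(N) ≠ ∅: on such a lookahead the parser cannot decide between expanding α and letting N vanish via β.

Nullable non-terminals: Y.
FIRST sets used below: FIRST(Y) = { 'd', 'e', 'id', ε }

Y: nullable alternative(s) Y → ε; FOLLOW(Y) = { $, 'd', 'e' }
  Y → id Y: FIRST \ {ε} = { 'id' } — disjoint from FOLLOW(Y)
  Y → ε: FIRST \ {ε} = { } — this is the only nullable alternative, skip
  Y → Y d S: FIRST \ {ε} = { 'd', 'e', 'id' } — overlaps FOLLOW(Y) on { 'd', 'e' }: CONFLICT
  Y → d d: FIRST \ {ε} = { 'd' } — overlaps FOLLOW(Y) on { 'd' }: CONFLICT
  Y → Y e c: FIRST \ {ε} = { 'd', 'e', 'id' } — overlaps FOLLOW(Y) on { 'd', 'e' }: CONFLICT

S has no nullable alternative, so no FIRST/FOLLOW check is needed there.

So the grammar has 3 FIRST/FOLLOW conflicts (marked CONFLICT above).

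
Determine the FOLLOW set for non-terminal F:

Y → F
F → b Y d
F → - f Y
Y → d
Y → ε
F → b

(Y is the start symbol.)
To compute FOLLOW(F), find every occurrence of F on a right-hand side N → α F β: add FIRST(β) \ {ε}, and if β is empty or nullable also add FOLLOW(N). Iterate to a fixed point.

In Y → F: F is at the end, add FOLLOW(Y)

The FOLLOW sets referred to above (computed the same way, to a fixed point):
  FOLLOW(Y) = { $, 'd' }

Taking the union: FOLLOW(F) = { $, 'd' }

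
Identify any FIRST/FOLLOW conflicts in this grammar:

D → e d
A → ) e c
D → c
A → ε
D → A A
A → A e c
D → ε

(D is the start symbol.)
Nullable non-terminals: A, D.
FIRST sets used below: FIRST(A) = { ')', 'e', ε }

A: nullable alternative(s) A → ε; FOLLOW(A) = { $, ')', 'e' }
  A → ) e c: FIRST \ {ε} = { ')' } — overlaps FOLLOW(A) on { ')' }: CONFLICT
  A → ε: FIRST \ {ε} = { } — this is the only nullable alternative, skip
  A → A e c: FIRST \ {ε} = { ')', 'e' } — overlaps FOLLOW(A) on { ')', 'e' }: CONFLICT

D: nullable alternative(s) D → A A, D → ε; FOLLOW(D) = { $ }
  D → e d: FIRST \ {ε} = { 'e' } — disjoint from FOLLOW(D)
  D → c: FIRST \ {ε} = { 'c' } — disjoint from FOLLOW(D)
  D → A A: FIRST \ {ε} = { ')', 'e' } — disjoint from FOLLOW(D)
  D → ε: FIRST \ {ε} = { } — disjoint from FOLLOW(D)

So the grammar has 2 FIRST/FOLLOW conflicts (marked CONFLICT above).

Answer: Yes. A → ')' e c with FOLLOW(A) on { ')' }; A → A e c with FOLLOW(A) on { ')', 'e' }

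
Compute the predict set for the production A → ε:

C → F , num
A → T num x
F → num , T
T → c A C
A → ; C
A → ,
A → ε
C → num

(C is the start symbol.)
{ 'num' }

PREDICT(A → ε) = (FIRST(RHS) \ {ε}) ∪ (FOLLOW(A) if ε ∈ FIRST(RHS), i.e. RHS ⇒* ε)
The right-hand side is ε (FIRST(ε) = { ε }), so the predict set is FOLLOW(A) = { 'num' }
PREDICT(A → ε) = { 'num' }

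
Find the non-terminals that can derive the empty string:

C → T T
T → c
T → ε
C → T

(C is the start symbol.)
A non-terminal is nullable if it can derive ε (the empty string): either it has an ε-production, or it has a production whose right-hand side consists entirely of nullable non-terminals.

ε-productions: T → ε
So T is immediately nullable.
C → T T: every symbol on the right is nullable, so C is nullable too.
Every non-terminal is now nullable.
Nullable = { 'C', 'T' }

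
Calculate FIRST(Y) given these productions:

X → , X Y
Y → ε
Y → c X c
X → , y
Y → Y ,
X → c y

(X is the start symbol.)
From Y → ε:
  - ε-production, so ε ∈ FIRST(Y)
From Y → c X c:
  - c is a terminal: add 'c' and stop
From Y → Y ,:
  - Y is the symbol being defined: contributes nothing new
    Y is nullable, so continue to the next symbol
  - ',' is a terminal: add ',' and stop

Collecting: FIRST(Y) = { ',', 'c', ε }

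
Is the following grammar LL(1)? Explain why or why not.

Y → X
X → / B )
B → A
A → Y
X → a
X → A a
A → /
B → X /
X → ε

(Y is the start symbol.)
A grammar is LL(1) if for each non-terminal N with multiple productions, the predict sets of those productions are pairwise disjoint, where PREDICT(N → α) = (FIRST(α) \ {ε}) ∪ (FOLLOW(N) if α ⇒* ε).

Relevant sets:
  FIRST(A) = { '/', 'a', ε }
  FIRST(X) = { '/', 'a', ε }
  FIRST(Y) = { '/', 'a', ε }
  FOLLOW(X) = { $, ')', '/', 'a' }
  FOLLOW(B) = { ')' }
  FOLLOW(A) = { ')', 'a' }

For X:
  PREDICT(X → '/' B ')') = { '/' }
  PREDICT(X → a) = { 'a' }
  PREDICT(X → A a) = { '/', 'a' }
  PREDICT(X → ε) = { $, ')', '/', 'a' }
For B:
  PREDICT(B → A) = { ')', '/', 'a' }
  PREDICT(B → X '/') = { '/', 'a' }
For A:
  PREDICT(A → Y) = { ')', '/', 'a' }
  PREDICT(A → '/') = { '/' }
Y has a single production, so nothing to check there.

Conflict found: Predict set conflict for X: { '/' }
The grammar is NOT LL(1).

Answer: No. Predict set conflict for X: { '/' }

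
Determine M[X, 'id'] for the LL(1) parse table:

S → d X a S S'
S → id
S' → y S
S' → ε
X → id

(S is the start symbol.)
X → id

To find M[X, 'id'], we find productions for X where 'id' is in the predict set (PREDICT(N → α) = (FIRST(α) \ {ε}) ∪ (FOLLOW(N) if α ⇒* ε)).

X → id: PREDICT = { 'id' }
  'id' is in predict set, so this production goes in M[X, 'id']

M[X, 'id'] = X → id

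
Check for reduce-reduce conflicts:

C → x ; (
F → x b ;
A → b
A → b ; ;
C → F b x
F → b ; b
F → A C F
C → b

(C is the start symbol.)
A reduce-reduce conflict occurs when an LR(0) state has two complete items [A → α .] and [B → β .] — both call for a reduction, and with no lookahead the parser cannot choose between them.

Augment with C' → C and build the canonical LR(0) collection (I0 = CLOSURE({[C' → . C]}), then GOTO on every symbol after a dot until no new states appear). It has 19 states:
  I0: { [A → . b ; ;], [A → . b], [C → . F b x], [C → . b], [C → . x ; (], [C' → . C], [F → . A C F], [F → . b ; b], [F → . x b ;] }  — shift
  I1: { [A → . b ; ;], [A → . b], [C → . F b x], [C → . b], [C → . x ; (], [F → . A C F], [F → . b ; b], [F → . x b ;], [F → A . C F] }  — shift
  I2: { [C' → C .] }  — accept
  I3: { [C → F . b x] }  — shift
  I4: { [A → b . ; ;], [A → b .], [C → b .], [F → b . ; b] }  — shift, 2 reduces
  I5: { [C → x . ; (], [F → x . b ;] }  — shift
  I6: { [C → x ; . (] }  — shift
  I7: { [F → x b . ;] }  — shift
  I8: { [F → x b ; .] }  — reduce
  I9: { [C → x ; ( .] }  — reduce
  I10: { [A → b ; . ;], [F → b ; . b] }  — shift
  I11: { [A → b ; ; .] }  — reduce
  I12: { [F → b ; b .] }  — reduce
  I13: { [C → F b . x] }  — shift
  I14: { [C → F b x .] }  — reduce
  I15: { [A → . b ; ;], [A → . b], [F → . A C F], [F → . b ; b], [F → . x b ;], [F → A C . F] }  — shift
  I16: { [F → A C F .] }  — reduce
  I17: { [A → b . ; ;], [A → b .], [F → b . ; b] }  — shift, reduce
  I18: { [F → x . b ;] }  — shift

I4 contains complete items [A → b .], [C → b .] — reduce-reduce conflict.

Answer: Yes — I4: [A → b .] vs [C → b .]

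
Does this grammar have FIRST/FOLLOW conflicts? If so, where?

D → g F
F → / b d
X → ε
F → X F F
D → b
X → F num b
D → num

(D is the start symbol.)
Yes. X → F num b with FOLLOW(X) on { '/' }

Nullable non-terminals: X.
FIRST sets used below: FIRST(F) = { '/' }

X: nullable alternative(s) X → ε; FOLLOW(X) = { '/' }
  X → ε: FIRST \ {ε} = { } — this is the only nullable alternative, skip
  X → F num b: FIRST \ {ε} = { '/' } — overlaps FOLLOW(X) on { '/' }: CONFLICT

D, F have no nullable alternative, so no FIRST/FOLLOW check is needed there.

So the grammar has 1 FIRST/FOLLOW conflict (marked CONFLICT above).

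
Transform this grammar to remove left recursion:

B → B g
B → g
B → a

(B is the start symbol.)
B → g B'
B → a B'
B' → g B'
B' → ε

B is directly left-recursive. The standard transformation for
  A → A α₁ | ... | A α_m | β₁ | ... | β_n
is
  A  → β₁ A' | ... | β_n A'
  A' → α₁ A' | ... | α_m A' | ε

B → g becomes B → g B'
B → a becomes B → a B'
B → B g becomes B' → g B'
Add B' → ε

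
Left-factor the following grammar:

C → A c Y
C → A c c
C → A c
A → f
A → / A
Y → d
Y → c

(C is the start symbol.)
C → A c C'
C' → Y
C' → c
C' → ε
A → f
A → / A
Y → d
Y → c

Left-factoring transforms A → αβ₁ | αβ₂ into A → αA' and A' → β₁ | β₂
(α is the longest common prefix among the alternatives). Repeat until
no nonterminal has two alternatives with a common prefix.

Round 1: C has alternatives sharing prefix 'A c'. Introduce C': C → A c C'
  Add: C' → Y
  Add: C' → c
  Add: C' → ε

No remaining common prefixes — done.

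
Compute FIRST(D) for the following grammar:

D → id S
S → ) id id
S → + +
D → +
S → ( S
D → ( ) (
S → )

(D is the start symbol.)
From D → id S:
  - id is a terminal: add 'id' and stop
From D → +:
  - '+' is a terminal: add '+' and stop
From D → ( ) (:
  - '(' is a terminal: add '(' and stop

Collecting: FIRST(D) = { '(', '+', 'id' }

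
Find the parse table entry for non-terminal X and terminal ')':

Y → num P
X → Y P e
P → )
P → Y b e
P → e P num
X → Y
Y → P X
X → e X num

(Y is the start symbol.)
X → Y P e, X → Y

To find M[X, ')'], we find productions for X where ')' is in the predict set (PREDICT(N → α) = (FIRST(α) \ {ε}) ∪ (FOLLOW(N) if α ⇒* ε)).

Relevant sets:
  FIRST(Y) = { ')', 'e', 'num' }

X → Y P e: PREDICT = { ')', 'e', 'num' }
  ')' is in predict set, so this production goes in M[X, ')']
X → Y: PREDICT = { ')', 'e', 'num' }
  ')' is in predict set, so this production goes in M[X, ')']
X → e X num: PREDICT = { 'e' }

M[X, ')'] = X → Y P e, X → Y  (a multiply-defined cell — the grammar is not LL(1))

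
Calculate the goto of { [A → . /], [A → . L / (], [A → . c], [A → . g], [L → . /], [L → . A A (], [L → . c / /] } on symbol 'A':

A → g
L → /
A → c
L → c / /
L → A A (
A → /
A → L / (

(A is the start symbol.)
{ [A → . /], [A → . L / (], [A → . c], [A → . g], [L → . /], [L → . A A (], [L → . c / /], [L → A . A (] }

GOTO(I, 'A') = CLOSURE({ [A → αX.β] : [A → α.Xβ] ∈ I, X = 'A' })

Items with dot before 'A', with the dot advanced:
  [L → . A A (] → [L → A . A (]
Closure of the advanced items:
  [L → A . A (] has the dot before A: add [A → . g], [A → . c], [A → . /], [A → . L / (]
  [A → . L / (] has the dot before L: add [L → . /], [L → . c / /], [L → . A A (]

GOTO = { [A → . /], [A → . L / (], [A → . c], [A → . g], [L → . /], [L → . A A (], [L → . c / /], [L → A . A (] }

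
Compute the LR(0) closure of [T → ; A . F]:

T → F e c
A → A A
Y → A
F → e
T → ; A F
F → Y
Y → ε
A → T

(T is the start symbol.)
{ [A → . A A], [A → . T], [F → . Y], [F → . e], [T → . ; A F], [T → . F e c], [T → ; A . F], [Y → . A], [Y → .] }

Start with: [T → ; A . F]
  [T → ; A . F] has the dot before F: add [F → . e], [F → . Y]
  [F → . Y] has the dot before Y: add [Y → . A], [Y → .]
  [Y → . A] has the dot before A: add [A → . A A], [A → . T]
  [A → . T] has the dot before T: add [T → . F e c], [T → . ; A F]
No further items can be added.

CLOSURE = { [A → . A A], [A → . T], [F → . Y], [F → . e], [T → . ; A F], [T → . F e c], [T → ; A . F], [Y → . A], [Y → .] }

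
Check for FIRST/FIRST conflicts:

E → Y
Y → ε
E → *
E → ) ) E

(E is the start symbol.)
FIRST sets of the non-terminals at (or reachable through a nullable prefix from) the front of some alternative:
  FIRST(Y) = { ε }

Productions for E:
  E → Y: FIRST = { ε }
  E → *: FIRST = { '*' }
  E → ) ) E: FIRST = { ')' }
Y has only one production, so no FIRST/FIRST conflict is possible there.

All alternatives of each non-terminal have pairwise disjoint FIRST sets.

Answer: No FIRST/FIRST conflicts.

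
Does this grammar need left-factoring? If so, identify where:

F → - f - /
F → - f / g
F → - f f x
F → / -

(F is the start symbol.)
Left-factoring is needed when two productions for the same non-terminal
share a common prefix on the right-hand side.

Productions for F:
  F → - f - /
  F → - f / g
  F → - f f x
  F → / -

Found common prefix '- f' in productions for F

Answer: Yes, F has productions with common prefix '- f'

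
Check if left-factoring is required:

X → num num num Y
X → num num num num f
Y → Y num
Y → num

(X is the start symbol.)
Left-factoring is needed when two productions for the same non-terminal
share a common prefix on the right-hand side.

Productions for X:
  X → num num num Y
  X → num num num num f
Productions for Y:
  Y → Y num
  Y → num

Found common prefix 'num num num' in productions for X

Answer: Yes, X has productions with common prefix 'num num num'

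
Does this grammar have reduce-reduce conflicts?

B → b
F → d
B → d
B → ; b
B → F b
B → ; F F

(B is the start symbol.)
A reduce-reduce conflict occurs when an LR(0) state has two complete items [A → α .] and [B → β .] — both call for a reduction, and with no lookahead the parser cannot choose between them.

Augment with B' → B and build the canonical LR(0) collection (I0 = CLOSURE({[B' → . B]}), then GOTO on every symbol after a dot until no new states appear). It has 11 states:
  I0: { [B → . ; F F], [B → . ; b], [B → . F b], [B → . b], [B → . d], [B' → . B], [F → . d] }  — shift
  I1: { [B → ; . F F], [B → ; . b], [F → . d] }  — shift
  I2: { [B' → B .] }  — accept
  I3: { [B → F . b] }  — shift
  I4: { [B → b .] }  — reduce
  I5: { [B → d .], [F → d .] }  — 2 reduces
  I6: { [B → F b .] }  — reduce
  I7: { [B → ; F . F], [F → . d] }  — shift
  I8: { [B → ; b .] }  — reduce
  I9: { [F → d .] }  — reduce
  I10: { [B → ; F F .] }  — reduce

I5 contains complete items [B → d .], [F → d .] — reduce-reduce conflict.

Answer: Yes — I5: [B → d .] vs [F → d .]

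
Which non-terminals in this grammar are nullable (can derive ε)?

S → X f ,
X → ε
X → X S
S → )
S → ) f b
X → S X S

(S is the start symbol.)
ε-productions: X → ε
So X is immediately nullable.
No further non-terminal can be added: every production for the remaining non-terminals contains a terminal or a non-nullable non-terminal.
Nullable = { 'X' }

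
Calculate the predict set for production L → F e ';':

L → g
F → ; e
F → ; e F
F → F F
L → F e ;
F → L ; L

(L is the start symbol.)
{ ';', 'g' }

PREDICT(L → F e ';') = (FIRST(RHS) \ {ε}) ∪ (FOLLOW(L) if ε ∈ FIRST(RHS), i.e. RHS ⇒* ε)
FIRST(F) = { ';', 'g' }
FIRST(F e ';') = { ';', 'g' }
ε ∉ FIRST(F e ';'), so FOLLOW(L) is not added.
PREDICT(L → F e ';') = { ';', 'g' }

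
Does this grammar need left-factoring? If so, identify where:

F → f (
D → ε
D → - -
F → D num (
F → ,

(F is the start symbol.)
No, left-factoring is not needed

Left-factoring is needed when two productions for the same non-terminal
share a common prefix on the right-hand side.

Productions for F:
  F → f (
  F → D num (
  F → ,
Productions for D:
  D → ε
  D → - -

No common prefixes found.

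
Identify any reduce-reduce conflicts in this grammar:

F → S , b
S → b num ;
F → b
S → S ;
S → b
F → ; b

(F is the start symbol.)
Yes — I4: [F → b .] vs [S → b .]

A reduce-reduce conflict occurs when an LR(0) state has two complete items [A → α .] and [B → β .] — both call for a reduction, and with no lookahead the parser cannot choose between them.

Augment with F' → F and build the canonical LR(0) collection (I0 = CLOSURE({[F' → . F]}), then GOTO on every symbol after a dot until no new states appear). It has 11 states:
  I0: { [F → . ; b], [F → . S , b], [F → . b], [F' → . F], [S → . S ;], [S → . b num ;], [S → . b] }  — shift
  I1: { [F → ; . b] }  — shift
  I2: { [F' → F .] }  — accept
  I3: { [F → S . , b], [S → S . ;] }  — shift
  I4: { [F → b .], [S → b . num ;], [S → b .] }  — shift, 2 reduces
  I5: { [S → b num . ;] }  — shift
  I6: { [S → b num ; .] }  — reduce
  I7: { [F → S , . b] }  — shift
  I8: { [S → S ; .] }  — reduce
  I9: { [F → S , b .] }  — reduce
  I10: { [F → ; b .] }  — reduce

I4 contains complete items [F → b .], [S → b .] — reduce-reduce conflict.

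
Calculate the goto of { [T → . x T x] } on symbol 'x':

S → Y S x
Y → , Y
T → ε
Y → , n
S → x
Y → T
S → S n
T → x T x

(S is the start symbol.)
GOTO(I, 'x') = CLOSURE({ [A → αX.β] : [A → α.Xβ] ∈ I, X = 'x' })

Items with dot before 'x', with the dot advanced:
  [T → . x T x] → [T → x . T x]
Closure of the advanced items:
  [T → x . T x] has the dot before T: add [T → .], [T → . x T x]

GOTO = { [T → . x T x], [T → .], [T → x . T x] }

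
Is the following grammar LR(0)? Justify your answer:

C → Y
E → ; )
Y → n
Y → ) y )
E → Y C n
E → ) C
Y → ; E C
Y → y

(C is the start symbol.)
No. Shift-reduce conflict between [E → ; ) .] and [Y → . ) y )]

A grammar is LR(0) if no state in the canonical LR(0) collection has:
  - both a shift item (dot before a terminal) and a complete item (shift-reduce conflict), or
  - two or more complete items (reduce-reduce conflict; the accept item [C' → C .] counts as a complete item here).

Augment with C' → C and build the canonical LR(0) collection (I0 = CLOSURE({[C' → . C]}), then GOTO on every symbol after a dot until no new states appear). It has 19 states:
  I0: { [C → . Y], [C' → . C], [Y → . ) y )], [Y → . ; E C], [Y → . n], [Y → . y] }  — shift
  I1: { [Y → ) . y )] }  — shift
  I2: { [E → . ) C], [E → . ; )], [E → . Y C n], [Y → . ) y )], [Y → . ; E C], [Y → . n], [Y → . y], [Y → ; . E C] }  — shift
  I3: { [C' → C .] }  — accept
  I4: { [C → Y .] }  — reduce
  I5: { [Y → n .] }  — reduce
  I6: { [Y → y .] }  — reduce
  I7: { [C → . Y], [E → ) . C], [Y → ) . y )], [Y → . ) y )], [Y → . ; E C], [Y → . n], [Y → . y] }  — shift
  I8: { [E → . ) C], [E → . ; )], [E → . Y C n], [E → ; . )], [Y → . ) y )], [Y → . ; E C], [Y → . n], [Y → . y], [Y → ; . E C] }  — shift
  I9: { [C → . Y], [Y → . ) y )], [Y → . ; E C], [Y → . n], [Y → . y], [Y → ; E . C] }  — shift
  I10: { [C → . Y], [E → Y . C n], [Y → . ) y )], [Y → . ; E C], [Y → . n], [Y → . y] }  — shift
  I11: { [E → Y C . n] }  — shift
  I12: { [E → Y C n .] }  — reduce
  I13: { [Y → ; E C .] }  — reduce
  I14: { [C → . Y], [E → ) . C], [E → ; ) .], [Y → ) . y )], [Y → . ) y )], [Y → . ; E C], [Y → . n], [Y → . y] }  — shift, reduce
  I15: { [E → ) C .] }  — reduce
  I16: { [Y → ) y . )], [Y → y .] }  — shift, reduce
  I17: { [Y → ) y ) .] }  — reduce
  I18: { [Y → ) y . )] }  — shift

Conflict in state I14:
  Shift-reduce conflict between [E → ; ) .] and [Y → . ) y )]
So the grammar is NOT LR(0).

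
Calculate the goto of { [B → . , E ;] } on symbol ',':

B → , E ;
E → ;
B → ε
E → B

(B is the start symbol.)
{ [B → , . E ;], [B → . , E ;], [B → .], [E → . ;], [E → . B] }

GOTO(I, ',') = CLOSURE({ [A → αX.β] : [A → α.Xβ] ∈ I, X = ',' })

Items with dot before ',', with the dot advanced:
  [B → . , E ;] → [B → , . E ;]
Closure of the advanced items:
  [B → , . E ;] has the dot before E: add [E → . ;], [E → . B]
  [E → . B] has the dot before B: add [B → . , E ;], [B → .]

GOTO = { [B → , . E ;], [B → . , E ;], [B → .], [E → . ;], [E → . B] }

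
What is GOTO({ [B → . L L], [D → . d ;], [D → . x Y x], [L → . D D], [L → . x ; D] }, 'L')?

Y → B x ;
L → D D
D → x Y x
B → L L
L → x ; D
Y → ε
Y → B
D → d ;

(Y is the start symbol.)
{ [B → L . L], [D → . d ;], [D → . x Y x], [L → . D D], [L → . x ; D] }

GOTO(I, 'L') = CLOSURE({ [A → αX.β] : [A → α.Xβ] ∈ I, X = 'L' })

Items with dot before 'L', with the dot advanced:
  [B → . L L] → [B → L . L]
Closure of the advanced items:
  [B → L . L] has the dot before L: add [L → . D D], [L → . x ; D]
  [L → . D D] has the dot before D: add [D → . x Y x], [D → . d ;]

GOTO = { [B → L . L], [D → . d ;], [D → . x Y x], [L → . D D], [L → . x ; D] }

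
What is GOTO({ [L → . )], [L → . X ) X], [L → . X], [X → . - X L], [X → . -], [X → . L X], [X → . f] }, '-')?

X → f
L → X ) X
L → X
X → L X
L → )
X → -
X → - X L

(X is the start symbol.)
{ [L → . )], [L → . X ) X], [L → . X], [X → - . X L], [X → - .], [X → . - X L], [X → . -], [X → . L X], [X → . f] }

GOTO(I, '-') = CLOSURE({ [A → αX.β] : [A → α.Xβ] ∈ I, X = '-' })

Items with dot before '-', with the dot advanced:
  [X → . -] → [X → - .]
  [X → . - X L] → [X → - . X L]
Closure of the advanced items:
  [X → - . X L] has the dot before X: add [X → . f], [X → . L X], [X → . -], [X → . - X L]
  [X → . L X] has the dot before L: add [L → . X ) X], [L → . X], [L → . )]

GOTO = { [L → . )], [L → . X ) X], [L → . X], [X → - . X L], [X → - .], [X → . - X L], [X → . -], [X → . L X], [X → . f] }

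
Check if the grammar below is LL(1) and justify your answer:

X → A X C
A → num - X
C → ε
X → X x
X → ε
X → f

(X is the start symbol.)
A grammar is LL(1) if for each non-terminal N with multiple productions, the predict sets of those productions are pairwise disjoint, where PREDICT(N → α) = (FIRST(α) \ {ε}) ∪ (FOLLOW(N) if α ⇒* ε).

Relevant sets:
  FIRST(A) = { 'num' }
  FIRST(X) = { 'f', 'num', 'x', ε }
  FOLLOW(X) = { $, 'f', 'num', 'x' }

For X:
  PREDICT(X → A X C) = { 'num' }
  PREDICT(X → X x) = { 'f', 'num', 'x' }
  PREDICT(X → ε) = { $, 'f', 'num', 'x' }
  PREDICT(X → f) = { 'f' }
A, C have a single production, so nothing to check there.

Conflict found: Predict set conflict for X: { 'num' }
The grammar is NOT LL(1).

Answer: No. Predict set conflict for X: { 'num' }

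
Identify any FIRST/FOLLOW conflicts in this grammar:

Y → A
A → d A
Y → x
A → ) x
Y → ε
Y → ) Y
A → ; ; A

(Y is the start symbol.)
No FIRST/FOLLOW conflicts.

Nullable non-terminals: Y.
FIRST sets used below: FIRST(A) = { ')', ';', 'd' }

Y: nullable alternative(s) Y → ε; FOLLOW(Y) = { $ }
  Y → A: FIRST \ {ε} = { ')', ';', 'd' } — disjoint from FOLLOW(Y)
  Y → x: FIRST \ {ε} = { 'x' } — disjoint from FOLLOW(Y)
  Y → ε: FIRST \ {ε} = { } — this is the only nullable alternative, skip
  Y → ) Y: FIRST \ {ε} = { ')' } — disjoint from FOLLOW(Y)

A has no nullable alternative, so no FIRST/FOLLOW check is needed there.

No FIRST/FOLLOW conflicts found.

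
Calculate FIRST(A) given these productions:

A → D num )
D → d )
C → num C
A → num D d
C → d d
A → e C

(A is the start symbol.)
{ 'd', 'e', 'num' }

To compute FIRST(A), examine every production with A on the left-hand side, reading each right-hand side left to right until a non-nullable symbol is reached.

FIRST sets of the other non-terminals involved (by the same procedure, iterated to a fixed point):
  FIRST(D) = { 'd' }

From A → D num ):
  - D is a non-terminal: add FIRST(D) \ {ε} = { 'd' }
    D is not nullable, so stop
From A → num D d:
  - num is a terminal: add 'num' and stop
From A → e C:
  - e is a terminal: add 'e' and stop

Collecting: FIRST(A) = { 'd', 'e', 'num' }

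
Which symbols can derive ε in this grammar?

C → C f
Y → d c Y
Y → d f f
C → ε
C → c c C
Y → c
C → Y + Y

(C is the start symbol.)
A non-terminal is nullable if it can derive ε (the empty string): either it has an ε-production, or it has a production whose right-hand side consists entirely of nullable non-terminals.

ε-productions: C → ε
So C is immediately nullable.
No further non-terminal can be added: every production for the remaining non-terminals contains a terminal or a non-nullable non-terminal.
Nullable = { 'C' }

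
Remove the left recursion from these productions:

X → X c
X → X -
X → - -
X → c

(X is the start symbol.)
X → - - X'
X → c X'
X' → c X'
X' → - X'
X' → ε

X is directly left-recursive. The standard transformation for
  A → A α₁ | ... | A α_m | β₁ | ... | β_n
is
  A  → β₁ A' | ... | β_n A'
  A' → α₁ A' | ... | α_m A' | ε

X → - - becomes X → - - X'
X → c becomes X → c X'
X → X c becomes X' → c X'
X → X - becomes X' → - X'
Add X' → ε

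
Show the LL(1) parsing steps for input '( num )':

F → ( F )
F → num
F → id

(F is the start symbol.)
LL(1) parsing maintains a stack (initially the start symbol over $) and the input. At each step: if the stack top is a terminal, match it against the current input token; if it is a non-terminal N, replace it with the RHS of M[N, lookahead] (the unique production whose predict set contains the lookahead).

Stack is shown with the top on the left.

Stack    Input      Action
--------------------------
F $      ( num ) $  output F → ( F )
( F ) $  ( num ) $  match '('
F ) $    num ) $    output F → num
num ) $  num ) $    match 'num'
) $      ) $        match ')'
$        $          accept

The string is accepted.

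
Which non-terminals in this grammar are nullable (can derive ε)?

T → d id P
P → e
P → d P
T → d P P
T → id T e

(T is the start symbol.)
A non-terminal is nullable if it can derive ε (the empty string): either it has an ε-production, or it has a production whose right-hand side consists entirely of nullable non-terminals.

There are no ε-productions, so no non-terminal can derive ε.
No non-terminals are nullable.

Answer: None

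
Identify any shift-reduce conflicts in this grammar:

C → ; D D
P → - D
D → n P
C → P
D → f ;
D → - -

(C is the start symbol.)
A shift-reduce conflict occurs when an LR(0) state has both:
  - a complete (reduce) item [A → α .] (dot at the end), and
  - a shift item [B → β . c γ] (dot before a terminal).

Augment with C' → C and build the canonical LR(0) collection (I0 = CLOSURE({[C' → . C]}), then GOTO on every symbol after a dot until no new states appear). It has 14 states:
  I0: { [C → . ; D D], [C → . P], [C' → . C], [P → . - D] }  — shift
  I1: { [D → . - -], [D → . f ;], [D → . n P], [P → - . D] }  — shift
  I2: { [C → ; . D D], [D → . - -], [D → . f ;], [D → . n P] }  — shift
  I3: { [C' → C .] }  — accept
  I4: { [C → P .] }  — reduce
  I5: { [D → - . -] }  — shift
  I6: { [C → ; D . D], [D → . - -], [D → . f ;], [D → . n P] }  — shift
  I7: { [D → f . ;] }  — shift
  I8: { [D → n . P], [P → . - D] }  — shift
  I9: { [D → n P .] }  — reduce
  I10: { [D → f ; .] }  — reduce
  I11: { [C → ; D D .] }  — reduce
  I12: { [D → - - .] }  — reduce
  I13: { [P → - D .] }  — reduce

No state contains both a complete item and a shift item.

Answer: No shift-reduce conflicts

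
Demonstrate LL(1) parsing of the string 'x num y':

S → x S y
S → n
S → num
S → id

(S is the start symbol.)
Stack is shown with the top on the left.

Stack    Input      Action
--------------------------
S $      x num y $  output S → x S y
x S y $  x num y $  match 'x'
S y $    num y $    output S → num
num y $  num y $    match 'num'
y $      y $        match 'y'
$        $          accept

The string is accepted.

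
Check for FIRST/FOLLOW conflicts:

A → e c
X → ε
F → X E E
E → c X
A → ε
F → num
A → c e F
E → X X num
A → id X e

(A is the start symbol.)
Nullable non-terminals: A, X.

A: nullable alternative(s) A → ε; FOLLOW(A) = { $ }
  A → e c: FIRST \ {ε} = { 'e' } — disjoint from FOLLOW(A)
  A → ε: FIRST \ {ε} = { } — this is the only nullable alternative, skip
  A → c e F: FIRST \ {ε} = { 'c' } — disjoint from FOLLOW(A)
  A → id X e: FIRST \ {ε} = { 'id' } — disjoint from FOLLOW(A)
X has a nullable alternative but only one production, so nothing to check.

E, F have no nullable alternative, so no FIRST/FOLLOW check is needed there.

No FIRST/FOLLOW conflicts found.

Answer: No FIRST/FOLLOW conflicts.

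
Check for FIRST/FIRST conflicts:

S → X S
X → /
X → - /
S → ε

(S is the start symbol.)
FIRST sets of the non-terminals at (or reachable through a nullable prefix from) the front of some alternative:
  FIRST(X) = { '-', '/' }

Productions for S:
  S → X S: FIRST = { '-', '/' }
  S → ε: FIRST = { ε }
Productions for X:
  X → /: FIRST = { '/' }
  X → - /: FIRST = { '-' }

All alternatives of each non-terminal have pairwise disjoint FIRST sets.

Answer: No FIRST/FIRST conflicts.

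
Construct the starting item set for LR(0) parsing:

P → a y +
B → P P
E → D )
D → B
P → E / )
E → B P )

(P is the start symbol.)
{ [B → . P P], [D → . B], [E → . B P )], [E → . D )], [P → . E / )], [P → . a y +], [P' → . P] }

First, augment the grammar with P' → P
I₀ = CLOSURE({ [P' → . P] }):
  [P' → . P] has the dot before P: add [P → . a y +], [P → . E / )]
  [P → . E / )] has the dot before E: add [E → . D )], [E → . B P )]
  [E → . D )] has the dot before D: add [D → . B]
  [E → . B P )] has the dot before B: add [B → . P P]
No further items can be added.

I₀ = { [B → . P P], [D → . B], [E → . B P )], [E → . D )], [P → . E / )], [P → . a y +], [P' → . P] }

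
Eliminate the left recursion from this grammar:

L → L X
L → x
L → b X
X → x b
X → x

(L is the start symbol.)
L is directly left-recursive. The standard transformation for
  A → A α₁ | ... | A α_m | β₁ | ... | β_n
is
  A  → β₁ A' | ... | β_n A'
  A' → α₁ A' | ... | α_m A' | ε

L → x becomes L → x L'
L → b X becomes L → b X L'
L → L X becomes L' → X L'
Add L' → ε

Productions for other non-terminals are unchanged:
  X → x b
  X → x

Resulting grammar:
L → x L'
L → b X L'
L' → X L'
L' → ε
X → x b
X → x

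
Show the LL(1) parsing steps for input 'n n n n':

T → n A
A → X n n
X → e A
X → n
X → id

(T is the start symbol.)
LL(1) parsing maintains a stack (initially the start symbol over $) and the input. At each step: if the stack top is a terminal, match it against the current input token; if it is a non-terminal N, replace it with the RHS of M[N, lookahead] (the unique production whose predict set contains the lookahead).

Stack is shown with the top on the left.

Stack    Input      Action
--------------------------
T $      n n n n $  output T → n A
n A $    n n n n $  match 'n'
A $      n n n $    output A → X n n
X n n $  n n n $    output X → n
n n n $  n n n $    match 'n'
n n $    n n $      match 'n'
n $      n $        match 'n'
$        $          accept

The string is accepted.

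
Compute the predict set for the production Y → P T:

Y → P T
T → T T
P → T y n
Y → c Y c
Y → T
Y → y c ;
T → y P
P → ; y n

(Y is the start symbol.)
{ ';', 'y' }

PREDICT(Y → P T) = (FIRST(RHS) \ {ε}) ∪ (FOLLOW(Y) if ε ∈ FIRST(RHS), i.e. RHS ⇒* ε)
FIRST(P) = { ';', 'y' }
FIRST(P T) = { ';', 'y' }
ε ∉ FIRST(P T), so FOLLOW(Y) is not added.
PREDICT(Y → P T) = { ';', 'y' }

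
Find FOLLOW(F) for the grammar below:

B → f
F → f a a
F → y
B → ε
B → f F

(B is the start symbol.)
{ $ }

In B → f F: F is at the end, add FOLLOW(B)

The FOLLOW sets referred to above (computed the same way, to a fixed point):
  FOLLOW(B) = { $ }

Taking the union: FOLLOW(F) = { $ }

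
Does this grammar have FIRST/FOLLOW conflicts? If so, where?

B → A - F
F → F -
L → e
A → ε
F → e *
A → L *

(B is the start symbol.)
No FIRST/FOLLOW conflicts.

A FIRST/FOLLOW conflict occurs when a non-terminal N has a nullable alternative N → β (β ⇒* ε) and another alternative N → α with FIRST(α) ∩ FOLLOW(N) ≠ ∅: on such a lookahead the parser cannot decide between expanding α and letting N vanish via β.

Nullable non-terminals: A.
FIRST sets used below: FIRST(L) = { 'e' }

A: nullable alternative(s) A → ε; FOLLOW(A) = { '-' }
  A → ε: FIRST \ {ε} = { } — this is the only nullable alternative, skip
  A → L *: FIRST \ {ε} = { 'e' } — disjoint from FOLLOW(A)

B, F, L have no nullable alternative, so no FIRST/FOLLOW check is needed there.

No FIRST/FOLLOW conflicts found.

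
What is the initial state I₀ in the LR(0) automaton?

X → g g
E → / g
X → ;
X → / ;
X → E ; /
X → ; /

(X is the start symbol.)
{ [E → . / g], [X → . / ;], [X → . ; /], [X → . ;], [X → . E ; /], [X → . g g], [X' → . X] }

First, augment the grammar with X' → X
I₀ = CLOSURE({ [X' → . X] }):
  [X' → . X] has the dot before X: add [X → . g g], [X → . ;], [X → . / ;], [X → . E ; /], [X → . ; /]
  [X → . E ; /] has the dot before E: add [E → . / g]
No further items can be added.

I₀ = { [E → . / g], [X → . / ;], [X → . ; /], [X → . ;], [X → . E ; /], [X → . g g], [X' → . X] }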